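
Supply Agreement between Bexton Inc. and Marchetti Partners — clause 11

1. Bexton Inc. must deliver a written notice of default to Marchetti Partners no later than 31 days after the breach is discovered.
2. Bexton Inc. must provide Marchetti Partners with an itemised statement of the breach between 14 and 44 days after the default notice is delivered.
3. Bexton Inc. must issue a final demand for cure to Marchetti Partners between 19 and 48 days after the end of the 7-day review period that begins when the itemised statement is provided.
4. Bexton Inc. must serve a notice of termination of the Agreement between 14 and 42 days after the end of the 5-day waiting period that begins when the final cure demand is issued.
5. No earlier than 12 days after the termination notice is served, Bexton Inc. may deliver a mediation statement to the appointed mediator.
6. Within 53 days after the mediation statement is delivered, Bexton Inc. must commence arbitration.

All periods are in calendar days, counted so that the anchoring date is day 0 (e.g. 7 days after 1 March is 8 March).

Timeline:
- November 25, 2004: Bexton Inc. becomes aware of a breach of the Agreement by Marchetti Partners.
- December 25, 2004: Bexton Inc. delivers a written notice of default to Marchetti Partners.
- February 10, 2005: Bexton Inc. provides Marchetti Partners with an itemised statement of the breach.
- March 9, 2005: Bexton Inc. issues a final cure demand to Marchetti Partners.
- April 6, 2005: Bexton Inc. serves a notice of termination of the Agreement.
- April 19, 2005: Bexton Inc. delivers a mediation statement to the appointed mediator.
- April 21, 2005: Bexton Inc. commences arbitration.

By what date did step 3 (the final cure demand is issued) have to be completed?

The itemised statement is provided on February 10, 2005; the 7-day review period therefore ends February 17, 2005, and step 3 runs from that date. The window is 19–48 days after February 17, 2005; it closes on April 6, 2005.

April 6, 2005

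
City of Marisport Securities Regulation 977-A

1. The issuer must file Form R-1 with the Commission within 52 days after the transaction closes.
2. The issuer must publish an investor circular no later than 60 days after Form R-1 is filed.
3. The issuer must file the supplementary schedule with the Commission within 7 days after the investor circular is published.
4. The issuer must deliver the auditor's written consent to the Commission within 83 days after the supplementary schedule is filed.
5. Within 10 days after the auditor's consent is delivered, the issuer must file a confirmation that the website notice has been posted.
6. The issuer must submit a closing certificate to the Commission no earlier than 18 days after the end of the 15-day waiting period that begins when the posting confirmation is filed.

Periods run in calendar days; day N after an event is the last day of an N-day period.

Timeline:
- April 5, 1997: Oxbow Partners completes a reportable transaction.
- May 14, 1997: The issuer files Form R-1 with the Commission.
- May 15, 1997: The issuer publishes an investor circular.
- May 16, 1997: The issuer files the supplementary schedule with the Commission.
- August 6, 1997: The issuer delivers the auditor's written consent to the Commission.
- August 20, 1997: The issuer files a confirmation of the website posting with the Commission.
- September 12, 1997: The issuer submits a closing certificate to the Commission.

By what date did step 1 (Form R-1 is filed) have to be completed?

Step 1 runs from April 5, 1997, when the transaction closes. 52 days after April 5, 1997 is May 27, 1997.

May 27, 1997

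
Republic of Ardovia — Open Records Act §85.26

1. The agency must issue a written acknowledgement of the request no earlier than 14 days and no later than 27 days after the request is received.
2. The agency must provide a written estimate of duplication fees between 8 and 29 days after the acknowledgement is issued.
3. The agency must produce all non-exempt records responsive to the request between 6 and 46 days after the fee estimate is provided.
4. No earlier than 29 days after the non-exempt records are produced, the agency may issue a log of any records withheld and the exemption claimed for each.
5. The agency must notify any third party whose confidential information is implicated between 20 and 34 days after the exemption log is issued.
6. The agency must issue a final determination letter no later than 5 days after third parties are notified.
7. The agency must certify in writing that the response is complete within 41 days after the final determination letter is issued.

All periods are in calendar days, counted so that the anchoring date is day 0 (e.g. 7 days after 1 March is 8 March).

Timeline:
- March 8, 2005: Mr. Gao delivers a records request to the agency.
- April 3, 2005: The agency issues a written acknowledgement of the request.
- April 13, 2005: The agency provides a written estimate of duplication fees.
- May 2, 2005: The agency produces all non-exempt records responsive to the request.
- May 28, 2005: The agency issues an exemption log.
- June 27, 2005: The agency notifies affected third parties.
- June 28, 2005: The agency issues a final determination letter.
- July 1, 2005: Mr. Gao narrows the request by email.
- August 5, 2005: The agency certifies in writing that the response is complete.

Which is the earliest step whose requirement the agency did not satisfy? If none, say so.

Step 4

Step 1: the window is 14–27 days after March 8, 2005 (when the request is received), so March 22, 2005 through April 4, 2005; done April 3, 2005, which is between those dates.
Step 2: the window is 8–29 days after April 3, 2005 (when the acknowledgement is issued), so April 11, 2005 through May 2, 2005; April 13, 2005 falls inside that range.
Step 3: the window is 6–46 days after April 13, 2005 (when the fee estimate is provided), so April 19, 2005 through May 29, 2005; May 2, 2005 falls inside that range.
Step 4: the earliest permitted date is 29 days after May 2, 2005 (when the non-exempt records are produced), i.e. May 31, 2005; acted on May 28, 2005, 3 days prematurely.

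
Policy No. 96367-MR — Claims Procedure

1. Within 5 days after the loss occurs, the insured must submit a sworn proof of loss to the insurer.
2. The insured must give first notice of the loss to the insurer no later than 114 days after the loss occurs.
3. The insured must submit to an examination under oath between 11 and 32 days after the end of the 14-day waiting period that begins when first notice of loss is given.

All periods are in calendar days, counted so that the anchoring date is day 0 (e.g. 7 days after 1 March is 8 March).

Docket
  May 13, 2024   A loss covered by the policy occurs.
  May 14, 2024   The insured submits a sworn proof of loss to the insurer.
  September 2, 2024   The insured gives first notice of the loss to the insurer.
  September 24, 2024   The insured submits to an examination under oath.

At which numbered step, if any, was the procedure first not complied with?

Step 1 — counting 5 days from May 13, 2024 (when the loss occurs) gives a deadline of May 18, 2024; completed May 14, 2024, before the deadline.
Step 2 — counting 114 days from May 13, 2024 (when the loss occurs) gives a deadline of September 4, 2024; completed September 2, 2024, before the deadline.
Step 3 — 11 and 32 days from September 16, 2024 (end of the 14-day waiting period, which began when first notice of loss is given on September 2, 2024) are September 27, 2024 and October 18, 2024 respectively; September 24, 2024 is 3 days too early.
No need to go further; step 3 was not satisfied.

Step 3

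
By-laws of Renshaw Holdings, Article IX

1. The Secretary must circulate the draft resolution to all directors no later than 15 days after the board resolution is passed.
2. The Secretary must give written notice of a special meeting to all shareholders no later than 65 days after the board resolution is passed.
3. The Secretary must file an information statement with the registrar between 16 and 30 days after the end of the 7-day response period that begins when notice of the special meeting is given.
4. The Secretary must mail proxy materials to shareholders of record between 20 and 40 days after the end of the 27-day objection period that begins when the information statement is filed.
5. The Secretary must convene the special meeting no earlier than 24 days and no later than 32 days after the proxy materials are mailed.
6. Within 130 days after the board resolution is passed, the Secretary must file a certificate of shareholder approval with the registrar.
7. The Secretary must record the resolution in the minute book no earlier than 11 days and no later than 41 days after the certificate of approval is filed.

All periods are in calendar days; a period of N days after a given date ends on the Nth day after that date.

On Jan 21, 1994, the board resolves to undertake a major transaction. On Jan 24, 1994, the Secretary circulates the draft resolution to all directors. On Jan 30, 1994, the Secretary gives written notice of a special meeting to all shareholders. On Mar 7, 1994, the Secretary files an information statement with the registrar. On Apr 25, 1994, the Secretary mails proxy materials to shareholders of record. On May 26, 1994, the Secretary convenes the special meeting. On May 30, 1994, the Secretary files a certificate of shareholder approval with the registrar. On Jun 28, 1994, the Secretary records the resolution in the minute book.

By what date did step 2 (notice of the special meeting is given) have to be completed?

Step 2 runs from Jan 21, 1994, when the board resolution is passed. 65 days after Jan 21, 1994 is Mar 27, 1994.

Mar 27, 1994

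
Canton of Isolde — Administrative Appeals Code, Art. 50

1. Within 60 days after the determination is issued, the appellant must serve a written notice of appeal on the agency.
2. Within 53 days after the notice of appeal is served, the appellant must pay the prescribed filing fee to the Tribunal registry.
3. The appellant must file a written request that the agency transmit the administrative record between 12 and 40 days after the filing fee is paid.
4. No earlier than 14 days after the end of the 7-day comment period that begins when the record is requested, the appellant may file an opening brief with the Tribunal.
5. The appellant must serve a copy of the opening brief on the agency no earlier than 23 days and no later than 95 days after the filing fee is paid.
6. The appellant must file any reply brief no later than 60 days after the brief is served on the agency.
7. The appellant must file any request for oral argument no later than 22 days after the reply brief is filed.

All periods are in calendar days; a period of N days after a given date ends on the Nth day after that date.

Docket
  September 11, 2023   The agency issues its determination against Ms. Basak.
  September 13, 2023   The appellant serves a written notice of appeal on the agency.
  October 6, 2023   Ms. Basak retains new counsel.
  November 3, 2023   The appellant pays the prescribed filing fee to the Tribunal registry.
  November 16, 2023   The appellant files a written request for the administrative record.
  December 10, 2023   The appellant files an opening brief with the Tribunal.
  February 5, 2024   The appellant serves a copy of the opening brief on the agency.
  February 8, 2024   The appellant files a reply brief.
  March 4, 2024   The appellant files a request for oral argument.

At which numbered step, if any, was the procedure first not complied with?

Step 1: 60 days after September 11, 2023 (when the determination is issued) is November 10, 2023; September 13, 2023 is within that limit.
Step 2: 53 days after September 13, 2023 (when the notice of appeal is served) is November 5, 2023; November 3, 2023 is within that limit.
Step 3: the window is 12–40 days after November 3, 2023 (when the filing fee is paid), so November 15, 2023 through December 13, 2023; done November 16, 2023, which is between those dates.
Step 4: the earliest permitted date is 14 days after November 23, 2023 (end of the 7-day comment period, which began when the record is requested on November 16, 2023), i.e. December 7, 2023; done December 10, 2023 — permitted.
Step 5: the window is 23–95 days after November 3, 2023 (when the filing fee is paid), so November 26, 2023 through February 6, 2024; done February 5, 2024, which is between those dates.
Step 6: 60 days after February 5, 2024 (when the brief is served on the agency) is April 5, 2024; done February 8, 2024 — timely.
Step 7: 22 days after February 8, 2024 (when the reply brief is filed) is March 1, 2024; not done until March 4, 2024, 3 days after the deadline.
That is the first point of non-compliance.

Step 7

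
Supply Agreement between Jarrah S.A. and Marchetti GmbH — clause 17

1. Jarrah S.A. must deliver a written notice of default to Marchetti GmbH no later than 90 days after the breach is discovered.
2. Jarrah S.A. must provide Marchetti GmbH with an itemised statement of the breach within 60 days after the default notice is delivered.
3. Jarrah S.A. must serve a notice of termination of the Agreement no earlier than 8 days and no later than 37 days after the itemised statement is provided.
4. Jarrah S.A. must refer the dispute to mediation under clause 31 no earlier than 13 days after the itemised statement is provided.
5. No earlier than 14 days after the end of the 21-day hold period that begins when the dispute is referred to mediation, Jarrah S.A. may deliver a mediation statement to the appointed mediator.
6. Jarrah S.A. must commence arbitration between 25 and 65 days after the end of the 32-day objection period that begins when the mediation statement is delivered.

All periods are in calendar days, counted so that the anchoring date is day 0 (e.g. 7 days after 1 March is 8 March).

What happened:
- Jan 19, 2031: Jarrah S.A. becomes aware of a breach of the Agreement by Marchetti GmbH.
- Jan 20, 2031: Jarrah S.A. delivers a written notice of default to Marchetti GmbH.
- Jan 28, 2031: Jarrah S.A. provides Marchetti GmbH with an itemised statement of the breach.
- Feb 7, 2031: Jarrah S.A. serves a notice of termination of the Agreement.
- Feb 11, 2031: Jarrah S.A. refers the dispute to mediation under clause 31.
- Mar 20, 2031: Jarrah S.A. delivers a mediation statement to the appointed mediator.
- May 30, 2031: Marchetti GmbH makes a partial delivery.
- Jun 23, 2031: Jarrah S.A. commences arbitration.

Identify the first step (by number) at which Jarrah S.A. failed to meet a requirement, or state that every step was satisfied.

(1) due by Jan 19, 2031 + 90 days = Apr 19, 2031; Jan 20, 2031 is within that limit.
(2) due by Jan 20, 2031 + 60 days = Mar 21, 2031; done Jan 28, 2031 — timely.
(3) the permitted window runs from Jan 28, 2031 + 8 = Feb 5, 2031 to Jan 28, 2031 + 37 = Mar 6, 2031; done Feb 7, 2031 — within the window.
(4) permitted from Jan 28, 2031 + 13 days = Feb 10, 2031 onward; done Feb 11, 2031, after the minimum wait.
(5) permitted from Mar 4, 2031 + 14 days = Mar 18, 2031 onward; Mar 20, 2031 is on or after that date.
(6) the permitted window runs from Apr 21, 2031 + 25 = May 16, 2031 to Apr 21, 2031 + 65 = Jun 25, 2031; Jun 23, 2031 falls inside that range.

None — every step was satisfied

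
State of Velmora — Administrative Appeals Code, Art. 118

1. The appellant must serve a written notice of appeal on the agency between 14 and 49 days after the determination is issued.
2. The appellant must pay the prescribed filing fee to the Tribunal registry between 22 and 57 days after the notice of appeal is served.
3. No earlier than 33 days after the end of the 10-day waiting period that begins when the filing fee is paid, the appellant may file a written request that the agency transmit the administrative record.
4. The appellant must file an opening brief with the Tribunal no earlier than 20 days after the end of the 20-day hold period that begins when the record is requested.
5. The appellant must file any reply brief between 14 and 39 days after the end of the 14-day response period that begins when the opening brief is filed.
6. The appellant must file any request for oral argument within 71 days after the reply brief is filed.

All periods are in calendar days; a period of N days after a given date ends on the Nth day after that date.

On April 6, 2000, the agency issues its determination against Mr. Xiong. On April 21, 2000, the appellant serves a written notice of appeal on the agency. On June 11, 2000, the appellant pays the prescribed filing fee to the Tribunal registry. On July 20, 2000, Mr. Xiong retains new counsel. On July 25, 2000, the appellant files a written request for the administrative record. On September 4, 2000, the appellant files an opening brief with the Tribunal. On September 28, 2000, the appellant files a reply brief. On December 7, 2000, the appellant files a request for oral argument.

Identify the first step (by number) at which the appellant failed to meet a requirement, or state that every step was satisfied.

Step 5

Step 1 — 14 and 49 days from April 6, 2000 (when the determination is issued) are April 20, 2000 and May 25, 2000 respectively; done April 21, 2000, which is between those dates.
Step 2 — 22 and 57 days from April 21, 2000 (when the notice of appeal is served) are May 13, 2000 and June 17, 2000 respectively; done June 11, 2000 — within the window.
Step 3 — must wait 33 days from June 21, 2000 (end of the 10-day waiting period, which began when the filing fee is paid on June 11, 2000), so not before July 24, 2000; done July 25, 2000 — permitted.
Step 4 — must wait 20 days from August 14, 2000 (end of the 20-day hold period, which began when the record is requested on July 25, 2000), so not before September 3, 2000; done September 4, 2000 — permitted.
Step 5 — 14 and 39 days from September 18, 2000 (end of the 14-day response period, which began when the opening brief is filed on September 4, 2000) are October 2, 2000 and October 27, 2000 respectively; September 28, 2000 is 4 days too early.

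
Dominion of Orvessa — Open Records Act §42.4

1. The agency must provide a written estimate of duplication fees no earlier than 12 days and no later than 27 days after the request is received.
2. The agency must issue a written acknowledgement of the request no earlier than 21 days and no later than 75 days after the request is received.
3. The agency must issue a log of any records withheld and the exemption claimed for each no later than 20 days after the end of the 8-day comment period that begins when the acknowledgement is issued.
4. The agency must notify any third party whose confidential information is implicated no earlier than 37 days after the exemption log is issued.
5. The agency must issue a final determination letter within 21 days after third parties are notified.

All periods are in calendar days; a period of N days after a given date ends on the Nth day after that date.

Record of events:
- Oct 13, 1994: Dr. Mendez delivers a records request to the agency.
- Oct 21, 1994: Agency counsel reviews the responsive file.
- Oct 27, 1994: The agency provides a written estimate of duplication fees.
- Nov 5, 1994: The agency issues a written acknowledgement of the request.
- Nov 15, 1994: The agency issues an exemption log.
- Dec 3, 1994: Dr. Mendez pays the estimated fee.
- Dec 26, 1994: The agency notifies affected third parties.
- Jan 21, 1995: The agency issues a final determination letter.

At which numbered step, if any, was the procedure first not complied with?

Step 5

Step 1: the window is 12–27 days after Oct 13, 1994 (when the request is received), so Oct 25, 1994 through Nov 9, 1994; done Oct 27, 1994 — within the window.
Step 2: the window is 21–75 days after Oct 13, 1994 (when the request is received), so Nov 3, 1994 through Dec 27, 1994; done Nov 5, 1994, which is between those dates.
Step 3: 20 days after Nov 13, 1994 (end of the 8-day comment period, which began when the acknowledgement is issued on Nov 5, 1994) is Dec 3, 1994; done Nov 15, 1994 — timely.
Step 4: the earliest permitted date is 37 days after Nov 15, 1994 (when the exemption log is issued), i.e. Dec 22, 1994; done Dec 26, 1994 — permitted.
Step 5: 21 days after Dec 26, 1994 (when third parties are notified) is Jan 16, 1995; done Jan 21, 1995 — 5 days late.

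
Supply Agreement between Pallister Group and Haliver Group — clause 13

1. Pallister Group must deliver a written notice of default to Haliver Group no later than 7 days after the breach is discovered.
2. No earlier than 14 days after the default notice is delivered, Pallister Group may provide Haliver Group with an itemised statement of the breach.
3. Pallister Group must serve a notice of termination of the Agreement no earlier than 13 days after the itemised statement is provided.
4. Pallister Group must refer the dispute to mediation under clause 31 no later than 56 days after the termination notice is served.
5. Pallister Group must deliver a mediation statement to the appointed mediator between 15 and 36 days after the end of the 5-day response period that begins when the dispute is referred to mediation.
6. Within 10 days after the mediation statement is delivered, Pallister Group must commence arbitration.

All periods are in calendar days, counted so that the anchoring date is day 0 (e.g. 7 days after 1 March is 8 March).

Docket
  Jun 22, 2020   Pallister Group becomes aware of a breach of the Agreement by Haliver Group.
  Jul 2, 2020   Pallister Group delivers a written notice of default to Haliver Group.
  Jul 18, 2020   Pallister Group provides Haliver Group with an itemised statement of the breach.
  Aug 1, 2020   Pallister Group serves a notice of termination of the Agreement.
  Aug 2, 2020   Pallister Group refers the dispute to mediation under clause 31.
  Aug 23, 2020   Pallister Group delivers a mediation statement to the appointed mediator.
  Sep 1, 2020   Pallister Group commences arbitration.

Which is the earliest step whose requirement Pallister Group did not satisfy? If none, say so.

Step 1: 7 days after Jun 22, 2020 (when the breach is discovered) is Jun 29, 2020; Jul 2, 2020 misses that deadline by 3 days.
No need to go further; step 1 was not satisfied.

Step 1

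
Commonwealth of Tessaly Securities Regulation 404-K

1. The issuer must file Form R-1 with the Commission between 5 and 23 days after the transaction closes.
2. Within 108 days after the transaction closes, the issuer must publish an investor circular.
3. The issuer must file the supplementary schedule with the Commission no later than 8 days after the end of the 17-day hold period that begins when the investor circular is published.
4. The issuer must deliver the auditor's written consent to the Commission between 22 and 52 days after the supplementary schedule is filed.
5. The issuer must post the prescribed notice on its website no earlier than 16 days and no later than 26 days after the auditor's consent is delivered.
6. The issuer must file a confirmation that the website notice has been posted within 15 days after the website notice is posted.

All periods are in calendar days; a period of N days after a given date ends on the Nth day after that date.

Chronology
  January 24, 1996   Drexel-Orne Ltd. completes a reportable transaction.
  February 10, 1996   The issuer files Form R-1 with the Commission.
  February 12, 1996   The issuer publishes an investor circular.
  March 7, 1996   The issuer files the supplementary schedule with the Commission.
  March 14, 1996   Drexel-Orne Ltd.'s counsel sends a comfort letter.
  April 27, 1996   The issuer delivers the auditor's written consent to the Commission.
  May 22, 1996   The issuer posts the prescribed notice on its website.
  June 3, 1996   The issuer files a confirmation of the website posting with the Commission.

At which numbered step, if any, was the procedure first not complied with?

Step 1: the window is 5–23 days after January 24, 1996 (when the transaction closes), so January 29, 1996 through February 16, 1996; done February 10, 1996, which is between those dates.
Step 2: 108 days after January 24, 1996 (when the transaction closes) is May 11, 1996; February 12, 1996 is within that limit.
Step 3: 8 days after February 29, 1996 (end of the 17-day hold period, which began when the investor circular is published on February 12, 1996) is March 8, 1996; March 7, 1996 is within that limit.
Step 4: the window is 22–52 days after March 7, 1996 (when the supplementary schedule is filed), so March 29, 1996 through April 28, 1996; April 27, 1996 falls inside that range.
Step 5: the window is 16–26 days after April 27, 1996 (when the auditor's consent is delivered), so May 13, 1996 through May 23, 1996; done May 22, 1996, which is between those dates.
Step 6: 15 days after May 22, 1996 (when the website notice is posted) is June 6, 1996; done June 3, 1996 — timely.

None — every step was satisfied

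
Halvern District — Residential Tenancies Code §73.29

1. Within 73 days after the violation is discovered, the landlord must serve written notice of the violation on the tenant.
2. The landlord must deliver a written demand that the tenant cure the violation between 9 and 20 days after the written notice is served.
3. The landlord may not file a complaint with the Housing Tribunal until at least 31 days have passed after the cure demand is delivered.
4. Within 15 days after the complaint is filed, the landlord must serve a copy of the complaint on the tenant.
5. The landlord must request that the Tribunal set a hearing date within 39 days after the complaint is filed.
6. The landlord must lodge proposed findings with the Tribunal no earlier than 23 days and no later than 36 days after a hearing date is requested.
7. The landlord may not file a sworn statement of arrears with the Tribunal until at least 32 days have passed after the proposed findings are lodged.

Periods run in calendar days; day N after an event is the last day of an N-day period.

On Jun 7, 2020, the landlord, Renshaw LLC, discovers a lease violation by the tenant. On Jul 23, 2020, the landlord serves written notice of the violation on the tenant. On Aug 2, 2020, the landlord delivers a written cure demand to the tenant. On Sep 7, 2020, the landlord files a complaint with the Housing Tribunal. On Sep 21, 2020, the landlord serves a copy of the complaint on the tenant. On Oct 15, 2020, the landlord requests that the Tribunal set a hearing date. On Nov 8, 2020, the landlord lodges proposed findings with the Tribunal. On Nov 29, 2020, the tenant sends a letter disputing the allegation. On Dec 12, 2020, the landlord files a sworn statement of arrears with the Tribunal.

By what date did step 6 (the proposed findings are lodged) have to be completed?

Nov 20, 2020

Step 6 runs from Oct 15, 2020, when a hearing date is requested. The window is 23–36 days after Oct 15, 2020; it closes on Nov 20, 2020.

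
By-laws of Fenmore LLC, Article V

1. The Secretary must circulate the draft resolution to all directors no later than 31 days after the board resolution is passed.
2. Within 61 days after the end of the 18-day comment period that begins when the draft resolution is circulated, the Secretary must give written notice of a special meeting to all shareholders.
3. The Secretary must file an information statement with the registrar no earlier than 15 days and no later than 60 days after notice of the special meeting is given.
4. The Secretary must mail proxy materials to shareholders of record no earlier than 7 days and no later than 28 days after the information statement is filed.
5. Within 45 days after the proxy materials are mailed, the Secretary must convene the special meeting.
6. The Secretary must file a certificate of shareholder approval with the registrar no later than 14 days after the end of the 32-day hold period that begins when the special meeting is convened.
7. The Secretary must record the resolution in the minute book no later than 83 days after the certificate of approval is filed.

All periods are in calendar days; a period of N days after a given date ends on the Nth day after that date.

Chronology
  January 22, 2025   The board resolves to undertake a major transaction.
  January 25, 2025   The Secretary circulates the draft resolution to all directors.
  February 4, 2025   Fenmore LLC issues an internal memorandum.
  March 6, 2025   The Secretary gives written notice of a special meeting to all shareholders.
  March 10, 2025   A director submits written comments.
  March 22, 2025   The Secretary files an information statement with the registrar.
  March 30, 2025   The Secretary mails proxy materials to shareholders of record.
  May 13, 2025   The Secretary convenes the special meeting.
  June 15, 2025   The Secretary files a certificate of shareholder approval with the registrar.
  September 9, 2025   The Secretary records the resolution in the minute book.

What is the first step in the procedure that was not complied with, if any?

Step 1 — counting 31 days from January 22, 2025 (when the board resolution is passed) gives a deadline of February 22, 2025; January 25, 2025 is within that limit.
Step 2 — counting 61 days from February 12, 2025 (end of the 18-day comment period, which began when the draft resolution is circulated on January 25, 2025) gives a deadline of April 14, 2025; done March 6, 2025 — timely.
Step 3 — 15 and 60 days from March 6, 2025 (when notice of the special meeting is given) are March 21, 2025 and May 5, 2025 respectively; done March 22, 2025, which is between those dates.
Step 4 — 7 and 28 days from March 22, 2025 (when the information statement is filed) are March 29, 2025 and April 19, 2025 respectively; March 30, 2025 falls inside that range.
Step 5 — counting 45 days from March 30, 2025 (when the proxy materials are mailed) gives a deadline of May 14, 2025; May 13, 2025 is within that limit.
Step 6 — counting 14 days from June 14, 2025 (end of the 32-day hold period, which began when the special meeting is convened on May 13, 2025) gives a deadline of June 28, 2025; completed June 15, 2025, before the deadline.
Step 7 — counting 83 days from June 15, 2025 (when the certificate of approval is filed) gives a deadline of September 6, 2025; done September 9, 2025 — 3 days late.
The procedure was therefore not followed at step 7.

Step 7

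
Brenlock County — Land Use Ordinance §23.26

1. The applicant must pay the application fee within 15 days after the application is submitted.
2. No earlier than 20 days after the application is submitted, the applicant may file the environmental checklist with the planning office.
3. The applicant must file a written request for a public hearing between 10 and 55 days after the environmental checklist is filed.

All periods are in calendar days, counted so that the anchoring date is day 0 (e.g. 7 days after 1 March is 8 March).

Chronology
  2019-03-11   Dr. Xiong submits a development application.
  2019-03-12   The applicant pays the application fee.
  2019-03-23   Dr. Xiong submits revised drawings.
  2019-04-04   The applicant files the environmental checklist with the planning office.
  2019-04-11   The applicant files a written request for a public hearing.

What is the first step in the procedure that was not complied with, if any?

Step 3

Step 1: 15 days after 2019-03-11 (when the application is submitted) is 2019-03-26; completed 2019-03-12, before the deadline.
Step 2: the earliest permitted date is 20 days after 2019-03-11 (when the application is submitted), i.e. 2019-03-31; done 2019-04-04 — permitted.
Step 3: the window is 10–55 days after 2019-04-04 (when the environmental checklist is filed), so 2019-04-14 through 2019-05-29; 2019-04-11 is 3 days too early.
No need to go further; step 3 was not satisfied.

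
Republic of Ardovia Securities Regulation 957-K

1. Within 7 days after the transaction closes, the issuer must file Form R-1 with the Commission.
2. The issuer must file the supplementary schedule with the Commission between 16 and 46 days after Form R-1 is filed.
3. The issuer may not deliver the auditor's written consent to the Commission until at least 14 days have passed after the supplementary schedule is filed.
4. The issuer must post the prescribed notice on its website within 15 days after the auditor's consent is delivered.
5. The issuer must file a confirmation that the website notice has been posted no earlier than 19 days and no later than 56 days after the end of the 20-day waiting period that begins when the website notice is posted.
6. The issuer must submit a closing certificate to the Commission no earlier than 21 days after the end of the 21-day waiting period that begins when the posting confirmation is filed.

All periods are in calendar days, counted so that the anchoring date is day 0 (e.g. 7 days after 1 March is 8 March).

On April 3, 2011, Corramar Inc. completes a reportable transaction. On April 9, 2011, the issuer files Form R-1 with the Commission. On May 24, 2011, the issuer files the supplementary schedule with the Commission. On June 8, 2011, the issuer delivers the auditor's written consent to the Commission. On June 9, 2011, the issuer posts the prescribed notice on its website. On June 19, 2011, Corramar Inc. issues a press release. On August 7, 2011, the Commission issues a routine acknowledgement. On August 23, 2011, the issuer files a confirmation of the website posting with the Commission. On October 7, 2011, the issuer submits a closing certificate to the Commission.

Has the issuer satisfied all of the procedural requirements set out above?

(1) due by April 3, 2011 + 7 days = April 10, 2011; April 9, 2011 is within that limit.
(2) the permitted window runs from April 9, 2011 + 16 = April 25, 2011 to April 9, 2011 + 46 = May 25, 2011; May 24, 2011 falls inside that range.
(3) permitted from May 24, 2011 + 14 days = June 7, 2011 onward; done June 8, 2011, after the minimum wait.
(4) due by June 8, 2011 + 15 days = June 23, 2011; completed June 9, 2011, before the deadline.
(5) the permitted window runs from June 29, 2011 + 19 = July 18, 2011 to June 29, 2011 + 56 = August 24, 2011; done August 23, 2011 — within the window.
(6) permitted from September 13, 2011 + 21 days = October 4, 2011 onward; October 7, 2011 is on or after that date.

Yes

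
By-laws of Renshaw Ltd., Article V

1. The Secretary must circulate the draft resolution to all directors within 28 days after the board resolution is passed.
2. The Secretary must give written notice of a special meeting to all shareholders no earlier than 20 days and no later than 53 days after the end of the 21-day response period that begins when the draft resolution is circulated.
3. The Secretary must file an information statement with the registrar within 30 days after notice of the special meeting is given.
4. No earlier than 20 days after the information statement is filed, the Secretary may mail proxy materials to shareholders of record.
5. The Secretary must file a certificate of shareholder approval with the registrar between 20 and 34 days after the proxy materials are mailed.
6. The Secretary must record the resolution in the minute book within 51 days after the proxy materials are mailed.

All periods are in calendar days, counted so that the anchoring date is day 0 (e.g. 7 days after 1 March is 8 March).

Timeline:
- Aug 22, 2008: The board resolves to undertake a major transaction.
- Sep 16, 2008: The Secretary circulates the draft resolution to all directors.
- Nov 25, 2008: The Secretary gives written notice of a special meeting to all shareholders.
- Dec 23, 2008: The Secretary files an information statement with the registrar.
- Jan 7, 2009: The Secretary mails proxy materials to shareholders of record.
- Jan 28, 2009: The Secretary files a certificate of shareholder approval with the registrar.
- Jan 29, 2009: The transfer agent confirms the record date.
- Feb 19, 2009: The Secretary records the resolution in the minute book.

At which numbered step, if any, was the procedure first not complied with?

Step 4

(1) due by Aug 22, 2008 + 28 days = Sep 19, 2008; done Sep 16, 2008 — timely.
(2) the permitted window runs from Oct 7, 2008 + 20 = Oct 27, 2008 to Oct 7, 2008 + 53 = Nov 29, 2008; done Nov 25, 2008 — within the window.
(3) due by Nov 25, 2008 + 30 days = Dec 25, 2008; completed Dec 23, 2008, before the deadline.
(4) permitted from Dec 23, 2008 + 20 days = Jan 12, 2009 onward; Jan 7, 2009 is 5 days before the earliest permitted date.
The analysis stops there.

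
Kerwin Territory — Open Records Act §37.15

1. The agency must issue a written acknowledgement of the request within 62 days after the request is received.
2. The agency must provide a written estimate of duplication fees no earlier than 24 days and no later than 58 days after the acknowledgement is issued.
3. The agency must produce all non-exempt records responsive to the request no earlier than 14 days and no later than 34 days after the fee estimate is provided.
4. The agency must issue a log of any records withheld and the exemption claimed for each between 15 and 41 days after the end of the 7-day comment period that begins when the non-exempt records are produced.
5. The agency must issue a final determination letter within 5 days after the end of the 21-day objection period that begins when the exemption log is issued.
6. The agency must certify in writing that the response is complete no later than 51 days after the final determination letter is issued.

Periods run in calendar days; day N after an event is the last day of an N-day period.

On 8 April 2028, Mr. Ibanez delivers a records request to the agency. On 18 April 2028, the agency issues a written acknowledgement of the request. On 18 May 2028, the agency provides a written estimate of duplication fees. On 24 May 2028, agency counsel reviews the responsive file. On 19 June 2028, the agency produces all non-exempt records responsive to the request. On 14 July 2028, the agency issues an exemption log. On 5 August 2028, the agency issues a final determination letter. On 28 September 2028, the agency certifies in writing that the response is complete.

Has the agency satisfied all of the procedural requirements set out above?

No

(1) due by 8 April 2028 + 62 days = 9 June 2028; 18 April 2028 is within that limit.
(2) the permitted window runs from 18 April 2028 + 24 = 12 May 2028 to 18 April 2028 + 58 = 15 June 2028; done 18 May 2028 — within the window.
(3) the permitted window runs from 18 May 2028 + 14 = 1 June 2028 to 18 May 2028 + 34 = 21 June 2028; 19 June 2028 falls inside that range.
(4) the permitted window runs from 26 June 2028 + 15 = 11 July 2028 to 26 June 2028 + 41 = 6 August 2028; done 14 July 2028 — within the window.
(5) due by 4 August 2028 + 5 days = 9 August 2028; completed 5 August 2028, before the deadline.
(6) due by 5 August 2028 + 51 days = 25 September 2028; not done until 28 September 2028, 3 days after the deadline.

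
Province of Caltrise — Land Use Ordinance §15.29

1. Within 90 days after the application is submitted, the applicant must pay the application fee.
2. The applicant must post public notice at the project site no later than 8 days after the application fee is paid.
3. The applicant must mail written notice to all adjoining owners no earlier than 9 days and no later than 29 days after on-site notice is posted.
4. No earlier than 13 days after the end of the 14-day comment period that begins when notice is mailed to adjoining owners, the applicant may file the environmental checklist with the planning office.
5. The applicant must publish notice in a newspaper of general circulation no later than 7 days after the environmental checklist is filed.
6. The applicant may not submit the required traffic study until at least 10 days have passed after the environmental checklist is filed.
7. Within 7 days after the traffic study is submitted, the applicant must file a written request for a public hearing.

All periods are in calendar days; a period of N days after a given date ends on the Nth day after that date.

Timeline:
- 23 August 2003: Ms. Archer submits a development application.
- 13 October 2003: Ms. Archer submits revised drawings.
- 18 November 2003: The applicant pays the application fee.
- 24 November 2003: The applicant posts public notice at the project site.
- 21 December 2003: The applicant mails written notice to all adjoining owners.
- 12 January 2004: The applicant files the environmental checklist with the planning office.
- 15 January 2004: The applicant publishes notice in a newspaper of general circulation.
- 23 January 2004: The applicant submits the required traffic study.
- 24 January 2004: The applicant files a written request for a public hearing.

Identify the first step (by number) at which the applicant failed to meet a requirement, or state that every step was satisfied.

Step 4

Step 1 — counting 90 days from 23 August 2003 (when the application is submitted) gives a deadline of 21 November 2003; done 18 November 2003 — timely.
Step 2 — counting 8 days from 18 November 2003 (when the application fee is paid) gives a deadline of 26 November 2003; 24 November 2003 is within that limit.
Step 3 — 9 and 29 days from 24 November 2003 (when on-site notice is posted) are 3 December 2003 and 23 December 2003 respectively; done 21 December 2003, which is between those dates.
Step 4 — must wait 13 days from 4 January 2004 (end of the 14-day comment period, which began when notice is mailed to adjoining owners on 21 December 2003), so not before 17 January 2004; done 12 January 2004 — 5 days too early.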